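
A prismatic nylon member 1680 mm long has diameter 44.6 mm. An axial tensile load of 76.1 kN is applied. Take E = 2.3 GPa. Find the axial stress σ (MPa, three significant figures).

A = 1562 mm².
σ = N/A = 76100/1562 = 48.71 MPa.

48.7 MPa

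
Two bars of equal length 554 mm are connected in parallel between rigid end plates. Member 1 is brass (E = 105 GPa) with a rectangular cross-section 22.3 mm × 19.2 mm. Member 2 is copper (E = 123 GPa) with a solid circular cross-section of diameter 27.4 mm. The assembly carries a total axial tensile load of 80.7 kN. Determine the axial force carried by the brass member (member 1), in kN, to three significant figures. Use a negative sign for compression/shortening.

A_1 = 428.2 mm².
A_2 = 589.6 mm².
Equal strain + equilibrium ⇒ each member carries load in proportion to AE: A₁E₁ = 44960000 N, A₂E₂ = 72530000 N, ΣAE = 117500000 N.
F₁ = P·A₁E₁/ΣAE = 80700·44960000/117500000 = 30880 N.

30.9 kN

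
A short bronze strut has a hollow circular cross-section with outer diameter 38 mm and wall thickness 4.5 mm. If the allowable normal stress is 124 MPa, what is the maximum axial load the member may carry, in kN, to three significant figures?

58.7 kN

A = 473.6 mm².
P_max = σ_allow · A = 124 · 473.6 = 58730 N = 58.73 kN.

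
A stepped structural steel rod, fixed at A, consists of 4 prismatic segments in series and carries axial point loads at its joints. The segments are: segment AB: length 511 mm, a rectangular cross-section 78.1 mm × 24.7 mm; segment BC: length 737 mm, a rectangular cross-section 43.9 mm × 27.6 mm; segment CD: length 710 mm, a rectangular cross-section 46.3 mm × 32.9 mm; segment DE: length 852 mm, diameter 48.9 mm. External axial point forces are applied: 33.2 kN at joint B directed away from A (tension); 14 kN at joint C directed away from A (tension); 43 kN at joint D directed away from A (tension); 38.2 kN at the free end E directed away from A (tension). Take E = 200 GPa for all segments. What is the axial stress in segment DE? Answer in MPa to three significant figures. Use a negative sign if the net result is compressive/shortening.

20.3 MPa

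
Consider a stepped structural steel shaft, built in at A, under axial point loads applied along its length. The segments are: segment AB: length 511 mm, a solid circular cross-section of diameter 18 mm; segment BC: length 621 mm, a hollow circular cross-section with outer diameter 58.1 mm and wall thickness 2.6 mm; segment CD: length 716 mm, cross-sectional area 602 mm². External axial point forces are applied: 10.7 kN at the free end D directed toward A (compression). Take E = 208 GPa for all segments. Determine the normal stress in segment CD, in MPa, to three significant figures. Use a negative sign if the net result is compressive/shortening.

Internal axial forces (sectioning from the free end, tension +): N_CD = -10.7 kN, N_BC = -10.7 kN, N_AB = -10.7 kN.
σ_CD = N_CD/A_CD = -10700/602 = -17.77 MPa.

-17.8 MPa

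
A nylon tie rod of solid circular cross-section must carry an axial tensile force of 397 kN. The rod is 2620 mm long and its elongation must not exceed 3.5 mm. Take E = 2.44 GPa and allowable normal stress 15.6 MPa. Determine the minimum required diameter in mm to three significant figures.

394 mm

Required area A ≥ P/σ_allow = 397000/15.6 = 25450 mm².
For a solid circular section, d ≥ √(4A/π) = 180 mm.
Elongation limit: A ≥ PL/(Eδ_allow) = 397000·2620/(2440·3.5) = 121800 mm² ⇒ d ≥ 393.8 mm.
The elongation limit governs.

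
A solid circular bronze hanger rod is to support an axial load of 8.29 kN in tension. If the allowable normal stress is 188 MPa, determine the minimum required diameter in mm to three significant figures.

Required area A ≥ P/σ_allow = 8290/188 = 44.1 mm².
For a solid circular section, d ≥ √(4A/π) = 7.493 mm.

7.49 mm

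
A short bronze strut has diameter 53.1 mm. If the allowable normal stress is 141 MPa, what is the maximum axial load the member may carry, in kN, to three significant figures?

A = 2215 mm².
P_max = σ_allow · A = 141 · 2215 = 312200 N = 312.2 kN.

312 kN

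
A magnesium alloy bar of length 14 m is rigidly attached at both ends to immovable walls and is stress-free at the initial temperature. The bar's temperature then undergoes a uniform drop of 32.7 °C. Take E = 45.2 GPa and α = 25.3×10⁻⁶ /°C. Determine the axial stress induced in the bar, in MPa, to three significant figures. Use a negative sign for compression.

Free thermal expansion αLΔT = 25.3e-6 · 14000 · -32.7 = -11.58 mm.
The walls impose strain ε = −(-11.58)/14000 = 8.2731e-04; σ = Eε = 45200 · 8.2731e-04 = 37.39 MPa.

37.4 MPa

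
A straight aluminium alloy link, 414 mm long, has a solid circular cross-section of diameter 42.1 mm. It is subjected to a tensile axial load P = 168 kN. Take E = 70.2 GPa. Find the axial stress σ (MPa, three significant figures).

A = 1392 mm².
σ = N/A = 168000/1392 = 120.7 MPa.

121 MPa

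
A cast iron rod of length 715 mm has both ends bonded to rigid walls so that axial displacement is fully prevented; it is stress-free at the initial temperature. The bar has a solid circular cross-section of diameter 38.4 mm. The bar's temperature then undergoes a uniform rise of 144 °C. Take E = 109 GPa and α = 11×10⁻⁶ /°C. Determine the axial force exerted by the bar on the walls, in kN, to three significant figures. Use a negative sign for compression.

-200 kN

Free thermal expansion αLΔT = 11e-6 · 715 · 144 = 1.133 mm.
The walls impose strain ε = −(1.133)/715 = -1.5840e-03; σ = Eε = 109000 · -1.5840e-03 = -172.7 MPa.
Wall reaction R = σ·A = -172.7·1158 = -200000 N = -200 kN.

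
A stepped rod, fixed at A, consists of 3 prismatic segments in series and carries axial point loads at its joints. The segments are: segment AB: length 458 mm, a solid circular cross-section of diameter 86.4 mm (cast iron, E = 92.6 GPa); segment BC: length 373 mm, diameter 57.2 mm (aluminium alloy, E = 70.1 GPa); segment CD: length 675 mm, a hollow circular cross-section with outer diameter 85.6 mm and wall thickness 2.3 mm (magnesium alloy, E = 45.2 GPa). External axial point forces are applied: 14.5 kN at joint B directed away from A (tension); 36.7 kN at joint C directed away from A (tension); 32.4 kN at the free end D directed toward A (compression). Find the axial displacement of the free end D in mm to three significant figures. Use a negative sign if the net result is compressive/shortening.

-0.779 mm

Internal axial forces (sectioning from the free end, tension +): N_CD = -32.4 kN, N_BC = 4.3 kN, N_AB = 18.8 kN.
A_AB = 5863 mm².
A_BC = 2570 mm².
A_CD = 601.9 mm².
δ_AB = 18800·458/(5863·92600) = 0.01586 mm
δ_BC = 4300·373/(2570·70100) = 0.008904 mm
δ_CD = -32400·675/(601.9·45200) = -0.8039 mm
δ = Σδ_i = -0.7791 mm.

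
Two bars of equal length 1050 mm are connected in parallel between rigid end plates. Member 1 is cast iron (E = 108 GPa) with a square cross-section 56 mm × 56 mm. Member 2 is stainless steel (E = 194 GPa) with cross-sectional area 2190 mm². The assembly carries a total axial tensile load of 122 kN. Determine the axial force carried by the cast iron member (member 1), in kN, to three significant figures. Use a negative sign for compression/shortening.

54.1 kN

A_1 = 3136 mm².
Equal strain + equilibrium ⇒ each member carries load in proportion to AE: A₁E₁ = 338700000 N, A₂E₂ = 424900000 N, ΣAE = 763500000 N.
F₁ = P·A₁E₁/ΣAE = 122000·338700000/763500000 = 54120 N.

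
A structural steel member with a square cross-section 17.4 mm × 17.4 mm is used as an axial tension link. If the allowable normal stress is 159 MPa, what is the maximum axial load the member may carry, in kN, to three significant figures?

48.1 kN

A = 302.8 mm².
P_max = σ_allow · A = 159 · 302.8 = 48140 N = 48.14 kN.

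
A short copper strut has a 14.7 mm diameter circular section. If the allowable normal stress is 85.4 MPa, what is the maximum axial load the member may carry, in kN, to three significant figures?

A = 169.7 mm².
P_max = σ_allow · A = 85.4 · 169.7 = 14490 N = 14.49 kN.

14.5 kN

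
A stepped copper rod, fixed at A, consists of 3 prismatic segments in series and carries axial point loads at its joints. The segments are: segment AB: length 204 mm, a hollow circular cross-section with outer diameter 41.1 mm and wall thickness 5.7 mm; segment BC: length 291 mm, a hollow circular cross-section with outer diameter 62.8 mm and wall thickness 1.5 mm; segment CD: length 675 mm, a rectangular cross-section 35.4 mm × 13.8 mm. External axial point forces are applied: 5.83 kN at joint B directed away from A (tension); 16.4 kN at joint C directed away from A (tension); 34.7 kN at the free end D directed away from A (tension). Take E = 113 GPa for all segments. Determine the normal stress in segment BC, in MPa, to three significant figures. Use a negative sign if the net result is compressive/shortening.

177 MPa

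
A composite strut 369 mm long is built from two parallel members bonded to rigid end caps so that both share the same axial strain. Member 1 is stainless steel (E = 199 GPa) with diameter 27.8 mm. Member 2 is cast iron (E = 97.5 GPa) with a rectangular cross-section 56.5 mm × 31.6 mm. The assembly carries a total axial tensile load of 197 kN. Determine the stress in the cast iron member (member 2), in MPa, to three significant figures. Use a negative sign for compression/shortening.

65.1 MPa

A_1 = 607 mm².
A_2 = 1785 mm².
Equal strain + equilibrium ⇒ each member carries load in proportion to AE: A₁E₁ = 120800000 N, A₂E₂ = 174100000 N, ΣAE = 294900000 N.
σ₂ = P·E₂/ΣAE = 197000·97500/294900000 = 65.14 MPa.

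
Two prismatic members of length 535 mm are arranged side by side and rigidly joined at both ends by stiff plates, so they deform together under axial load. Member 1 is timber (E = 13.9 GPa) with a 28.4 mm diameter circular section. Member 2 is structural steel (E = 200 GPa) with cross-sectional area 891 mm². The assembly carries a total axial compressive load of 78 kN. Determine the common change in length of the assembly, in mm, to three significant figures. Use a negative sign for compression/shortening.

-0.223 mm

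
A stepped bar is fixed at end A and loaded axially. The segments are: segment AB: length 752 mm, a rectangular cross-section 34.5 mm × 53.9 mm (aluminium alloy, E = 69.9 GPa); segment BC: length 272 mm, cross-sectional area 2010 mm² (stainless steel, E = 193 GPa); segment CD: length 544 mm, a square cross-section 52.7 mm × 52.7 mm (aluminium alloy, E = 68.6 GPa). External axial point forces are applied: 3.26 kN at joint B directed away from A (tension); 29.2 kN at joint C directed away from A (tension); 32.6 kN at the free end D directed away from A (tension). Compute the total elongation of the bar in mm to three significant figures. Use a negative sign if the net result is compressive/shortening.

Internal axial forces (sectioning from the free end, tension +): N_CD = 32.6 kN, N_BC = 61.8 kN, N_AB = 65.06 kN.
A_AB = 1860 mm².
A_CD = 2777 mm².
δ_AB = 65060·752/(1860·69900) = 0.3764 mm
δ_BC = 61800·272/(2010·193000) = 0.04333 mm
δ_CD = 32600·544/(2777·68600) = 0.09308 mm
δ = Σδ_i = 0.5128 mm.

0.513 mm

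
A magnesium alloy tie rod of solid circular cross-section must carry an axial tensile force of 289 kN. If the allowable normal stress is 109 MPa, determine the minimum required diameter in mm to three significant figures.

58.1 mm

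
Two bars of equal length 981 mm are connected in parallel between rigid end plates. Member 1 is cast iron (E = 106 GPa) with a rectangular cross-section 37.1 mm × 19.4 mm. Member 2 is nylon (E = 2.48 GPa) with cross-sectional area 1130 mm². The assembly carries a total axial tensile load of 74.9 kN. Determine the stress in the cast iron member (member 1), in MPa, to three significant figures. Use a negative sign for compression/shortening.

100 MPa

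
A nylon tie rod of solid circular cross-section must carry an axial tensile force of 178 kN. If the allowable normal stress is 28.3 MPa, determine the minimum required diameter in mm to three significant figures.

89.5 mm

Required area A ≥ P/σ_allow = 178000/28.3 = 6290 mm².
For a solid circular section, d ≥ √(4A/π) = 89.49 mm.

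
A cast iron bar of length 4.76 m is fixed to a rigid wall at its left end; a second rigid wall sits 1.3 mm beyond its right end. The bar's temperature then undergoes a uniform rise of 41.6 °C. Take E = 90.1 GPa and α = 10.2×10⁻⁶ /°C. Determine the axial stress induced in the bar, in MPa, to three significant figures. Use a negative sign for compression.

-13.6 MPa

Free thermal expansion αLΔT = 10.2e-6 · 4760 · 41.6 = 2.02 mm.
The walls engage after the gap closes; constrained expansion = 2.02 − 1.3 = 0.7198 mm.
The walls impose strain ε = −(0.7198)/4760 = -1.5121e-04; σ = Eε = 90100 · -1.5121e-04 = -13.62 MPa.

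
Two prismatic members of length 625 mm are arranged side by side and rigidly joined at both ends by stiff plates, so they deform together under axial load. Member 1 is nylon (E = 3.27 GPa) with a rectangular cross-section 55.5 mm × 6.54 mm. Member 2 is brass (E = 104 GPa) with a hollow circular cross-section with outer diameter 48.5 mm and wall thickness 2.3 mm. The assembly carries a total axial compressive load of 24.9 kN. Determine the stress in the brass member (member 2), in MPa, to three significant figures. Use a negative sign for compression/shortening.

A_1 = 363 mm².
A_2 = 333.8 mm².
Equal strain + equilibrium ⇒ each member carries load in proportion to AE: A₁E₁ = 1187000 N, A₂E₂ = 34720000 N, ΣAE = 35900000 N.
σ₂ = P·E₂/ΣAE = -24900·104000/35900000 = -72.12 MPa.

-72.1 MPa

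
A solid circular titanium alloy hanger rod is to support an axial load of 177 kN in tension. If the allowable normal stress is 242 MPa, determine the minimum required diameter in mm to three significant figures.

30.5 mm

Required area A ≥ P/σ_allow = 177000/242 = 731.4 mm².
For a solid circular section, d ≥ √(4A/π) = 30.52 mm.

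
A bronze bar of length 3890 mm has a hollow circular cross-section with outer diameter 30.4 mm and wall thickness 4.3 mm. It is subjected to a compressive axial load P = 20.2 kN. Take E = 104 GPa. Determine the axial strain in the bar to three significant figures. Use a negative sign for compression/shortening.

-5.51e-04

A = 352.6 mm².
σ = N/A = -57.29 MPa; ε = σ/E = -57.29/104000 = -5.509e-04.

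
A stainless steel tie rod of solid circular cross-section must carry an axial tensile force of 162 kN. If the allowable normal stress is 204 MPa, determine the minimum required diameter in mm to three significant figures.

Required area A ≥ P/σ_allow = 162000/204 = 794.1 mm².
For a solid circular section, d ≥ √(4A/π) = 31.8 mm.

31.8 mm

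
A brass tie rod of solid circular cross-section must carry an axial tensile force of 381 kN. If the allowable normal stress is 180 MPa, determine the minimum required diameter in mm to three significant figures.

Required area A ≥ P/σ_allow = 381000/180 = 2117 mm².
For a solid circular section, d ≥ √(4A/π) = 51.91 mm.

51.9 mm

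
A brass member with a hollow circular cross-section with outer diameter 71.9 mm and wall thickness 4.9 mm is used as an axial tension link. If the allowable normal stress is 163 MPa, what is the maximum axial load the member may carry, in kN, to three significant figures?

A = 1031 mm².
P_max = σ_allow · A = 163 · 1031 = 168100 N = 168.1 kN.

168 kN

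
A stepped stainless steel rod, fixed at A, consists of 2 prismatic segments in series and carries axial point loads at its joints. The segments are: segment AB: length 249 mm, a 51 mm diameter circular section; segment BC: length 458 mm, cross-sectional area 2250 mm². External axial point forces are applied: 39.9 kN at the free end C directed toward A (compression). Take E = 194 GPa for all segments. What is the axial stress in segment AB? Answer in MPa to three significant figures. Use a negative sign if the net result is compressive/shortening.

Internal axial forces (sectioning from the free end, tension +): N_BC = -39.9 kN, N_AB = -39.9 kN.
A_AB = 2043 mm².
σ_AB = N_AB/A_AB = -39900/2043 = -19.53 MPa.

-19.5 MPa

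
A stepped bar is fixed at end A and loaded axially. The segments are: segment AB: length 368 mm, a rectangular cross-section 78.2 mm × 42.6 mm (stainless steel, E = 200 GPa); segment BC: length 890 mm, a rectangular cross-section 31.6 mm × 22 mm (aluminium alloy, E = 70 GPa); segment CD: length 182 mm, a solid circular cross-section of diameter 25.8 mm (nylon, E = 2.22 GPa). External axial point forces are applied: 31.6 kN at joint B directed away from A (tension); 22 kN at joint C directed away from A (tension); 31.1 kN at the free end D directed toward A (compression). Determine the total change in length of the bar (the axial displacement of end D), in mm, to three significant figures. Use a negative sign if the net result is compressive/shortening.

-5.03 mm

Internal axial forces (sectioning from the free end, tension +): N_CD = -31.1 kN, N_BC = -9.1 kN, N_AB = 22.5 kN.
A_AB = 3331 mm².
A_BC = 695.2 mm².
A_CD = 522.8 mm².
δ_AB = 22500·368/(3331·200000) = 0.01243 mm
δ_BC = -9100·890/(695.2·70000) = -0.1664 mm
δ_CD = -31100·182/(522.8·2220) = -4.877 mm
δ = Σδ_i = -5.031 mm.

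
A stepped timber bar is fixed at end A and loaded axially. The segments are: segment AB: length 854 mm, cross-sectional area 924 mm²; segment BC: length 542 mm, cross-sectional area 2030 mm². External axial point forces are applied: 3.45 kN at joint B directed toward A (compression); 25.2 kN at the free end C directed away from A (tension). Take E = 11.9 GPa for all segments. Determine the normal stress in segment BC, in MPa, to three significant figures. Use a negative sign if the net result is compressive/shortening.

Internal axial forces (sectioning from the free end, tension +): N_BC = 25.2 kN, N_AB = 21.75 kN.
σ_BC = N_BC/A_BC = 25200/2030 = 12.41 MPa.

12.4 MPa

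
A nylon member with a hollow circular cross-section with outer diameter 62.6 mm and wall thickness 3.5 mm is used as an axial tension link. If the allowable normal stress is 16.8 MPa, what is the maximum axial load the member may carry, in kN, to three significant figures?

A = 649.8 mm².
P_max = σ_allow · A = 16.8 · 649.8 = 10920 N = 10.92 kN.

10.9 kN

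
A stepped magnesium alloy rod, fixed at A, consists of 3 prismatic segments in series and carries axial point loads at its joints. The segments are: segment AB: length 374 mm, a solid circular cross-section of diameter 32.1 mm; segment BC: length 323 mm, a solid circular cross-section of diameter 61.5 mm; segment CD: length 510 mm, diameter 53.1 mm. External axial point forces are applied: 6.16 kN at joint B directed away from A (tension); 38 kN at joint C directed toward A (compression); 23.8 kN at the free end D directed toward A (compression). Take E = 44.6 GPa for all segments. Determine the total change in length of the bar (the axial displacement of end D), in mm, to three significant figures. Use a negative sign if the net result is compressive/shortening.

Internal axial forces (sectioning from the free end, tension +): N_CD = -23.8 kN, N_BC = -61.8 kN, N_AB = -55.64 kN.
A_AB = 809.3 mm².
A_BC = 2971 mm².
A_CD = 2215 mm².
δ_AB = -55640·374/(809.3·44600) = -0.5765 mm
δ_BC = -61800·323/(2971·44600) = -0.1507 mm
δ_CD = -23800·510/(2215·44600) = -0.1229 mm
δ = Σδ_i = -0.8501 mm.

-0.850 mm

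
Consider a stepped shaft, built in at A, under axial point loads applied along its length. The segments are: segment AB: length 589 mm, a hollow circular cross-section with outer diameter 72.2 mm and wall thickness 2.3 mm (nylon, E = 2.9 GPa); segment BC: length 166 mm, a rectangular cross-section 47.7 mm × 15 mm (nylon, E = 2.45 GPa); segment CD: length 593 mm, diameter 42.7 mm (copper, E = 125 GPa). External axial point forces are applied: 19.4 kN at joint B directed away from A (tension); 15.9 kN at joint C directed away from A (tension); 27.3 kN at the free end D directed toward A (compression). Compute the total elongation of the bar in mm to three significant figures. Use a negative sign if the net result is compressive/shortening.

2.05 mm

Internal axial forces (sectioning from the free end, tension +): N_CD = -27.3 kN, N_BC = -11.4 kN, N_AB = 8 kN.
A_AB = 505.1 mm².
A_BC = 715.5 mm².
A_CD = 1432 mm².
δ_AB = 8000·589/(505.1·2900) = 3.217 mm
δ_BC = -11400·166/(715.5·2450) = -1.08 mm
δ_CD = -27300·593/(1432·125000) = -0.09044 mm
δ = Σδ_i = 2.047 mm.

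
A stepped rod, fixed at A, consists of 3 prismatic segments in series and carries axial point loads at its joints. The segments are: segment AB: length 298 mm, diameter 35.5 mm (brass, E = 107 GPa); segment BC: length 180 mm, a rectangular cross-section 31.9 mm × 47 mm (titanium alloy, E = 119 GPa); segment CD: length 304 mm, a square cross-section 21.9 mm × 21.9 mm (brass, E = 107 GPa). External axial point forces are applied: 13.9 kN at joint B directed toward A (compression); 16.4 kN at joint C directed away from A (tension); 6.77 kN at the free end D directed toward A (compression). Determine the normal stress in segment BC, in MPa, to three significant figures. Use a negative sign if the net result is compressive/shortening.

6.42 MPa

Internal axial forces (sectioning from the free end, tension +): N_CD = -6.77 kN, N_BC = 9.63 kN, N_AB = -4.27 kN.
A_BC = 1499 mm².
σ_BC = N_BC/A_BC = 9630/1499 = 6.423 MPa.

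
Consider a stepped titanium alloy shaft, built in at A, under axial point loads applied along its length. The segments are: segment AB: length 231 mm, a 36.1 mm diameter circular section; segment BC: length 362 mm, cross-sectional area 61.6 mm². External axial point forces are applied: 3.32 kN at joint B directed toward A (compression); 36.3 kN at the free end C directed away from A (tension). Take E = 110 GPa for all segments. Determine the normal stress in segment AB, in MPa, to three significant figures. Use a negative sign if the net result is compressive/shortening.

32.2 MPa

Internal axial forces (sectioning from the free end, tension +): N_BC = 36.3 kN, N_AB = 32.98 kN.
A_AB = 1024 mm².
σ_AB = N_AB/A_AB = 32980/1024 = 32.22 MPa.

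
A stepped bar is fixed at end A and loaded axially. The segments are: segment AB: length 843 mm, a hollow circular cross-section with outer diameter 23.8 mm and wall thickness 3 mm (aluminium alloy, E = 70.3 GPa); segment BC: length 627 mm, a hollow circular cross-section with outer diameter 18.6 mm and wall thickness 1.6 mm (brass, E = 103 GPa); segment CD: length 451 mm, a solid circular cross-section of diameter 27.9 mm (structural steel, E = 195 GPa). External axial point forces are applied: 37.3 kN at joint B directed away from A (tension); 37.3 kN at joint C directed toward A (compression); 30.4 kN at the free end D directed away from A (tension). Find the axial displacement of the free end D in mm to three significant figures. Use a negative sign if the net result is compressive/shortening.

Internal axial forces (sectioning from the free end, tension +): N_CD = 30.4 kN, N_BC = -6.9 kN, N_AB = 30.4 kN.
A_AB = 196 mm².
A_BC = 85.45 mm².
A_CD = 611.4 mm².
δ_AB = 30400·843/(196·70300) = 1.86 mm
δ_BC = -6900·627/(85.45·103000) = -0.4915 mm
δ_CD = 30400·451/(611.4·195000) = 0.115 mm
δ = Σδ_i = 1.483 mm.

1.48 mm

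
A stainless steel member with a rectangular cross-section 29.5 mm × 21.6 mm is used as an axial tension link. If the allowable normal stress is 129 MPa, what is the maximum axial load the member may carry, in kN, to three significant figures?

A = 637.2 mm².
P_max = σ_allow · A = 129 · 637.2 = 82200 N = 82.2 kN.

82.2 kN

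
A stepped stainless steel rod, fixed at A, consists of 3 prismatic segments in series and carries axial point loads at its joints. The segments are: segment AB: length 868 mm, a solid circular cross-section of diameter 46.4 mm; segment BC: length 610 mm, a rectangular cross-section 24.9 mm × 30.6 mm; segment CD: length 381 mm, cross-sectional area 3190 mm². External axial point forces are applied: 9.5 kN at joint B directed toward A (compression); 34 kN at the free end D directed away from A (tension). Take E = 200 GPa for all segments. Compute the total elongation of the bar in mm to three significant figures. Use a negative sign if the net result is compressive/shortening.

0.219 mm

Internal axial forces (sectioning from the free end, tension +): N_CD = 34 kN, N_BC = 34 kN, N_AB = 24.5 kN.
A_AB = 1691 mm².
A_BC = 761.9 mm².
δ_AB = 24500·868/(1691·200000) = 0.06288 mm
δ_BC = 34000·610/(761.9·200000) = 0.1361 mm
δ_CD = 34000·381/(3190·200000) = 0.0203 mm
δ = Σδ_i = 0.2193 mm.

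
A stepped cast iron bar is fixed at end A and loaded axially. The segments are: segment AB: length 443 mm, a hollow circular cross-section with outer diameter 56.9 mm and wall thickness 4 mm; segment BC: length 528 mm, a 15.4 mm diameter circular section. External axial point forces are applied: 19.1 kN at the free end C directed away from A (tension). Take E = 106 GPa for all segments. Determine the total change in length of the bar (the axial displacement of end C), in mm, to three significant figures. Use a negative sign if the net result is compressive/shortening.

0.631 mm

Internal axial forces (sectioning from the free end, tension +): N_BC = 19.1 kN, N_AB = 19.1 kN.
A_AB = 664.8 mm².
A_BC = 186.3 mm².
δ_AB = 19100·443/(664.8·106000) = 0.1201 mm
δ_BC = 19100·528/(186.3·106000) = 0.5108 mm
δ = Σδ_i = 0.6309 mm.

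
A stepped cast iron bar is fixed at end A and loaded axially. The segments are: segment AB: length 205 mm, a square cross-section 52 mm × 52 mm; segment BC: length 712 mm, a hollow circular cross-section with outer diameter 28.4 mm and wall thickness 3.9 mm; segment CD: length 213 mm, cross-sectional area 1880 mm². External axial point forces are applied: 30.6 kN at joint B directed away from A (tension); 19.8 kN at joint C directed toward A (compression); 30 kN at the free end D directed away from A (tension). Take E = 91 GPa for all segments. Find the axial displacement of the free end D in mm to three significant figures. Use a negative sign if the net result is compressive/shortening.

Internal axial forces (sectioning from the free end, tension +): N_CD = 30 kN, N_BC = 10.2 kN, N_AB = 40.8 kN.
A_AB = 2704 mm².
A_BC = 300.2 mm².
δ_AB = 40800·205/(2704·91000) = 0.03399 mm
δ_BC = 10200·712/(300.2·91000) = 0.2659 mm
δ_CD = 30000·213/(1880·91000) = 0.03735 mm
δ = Σδ_i = 0.3372 mm.

0.337 mm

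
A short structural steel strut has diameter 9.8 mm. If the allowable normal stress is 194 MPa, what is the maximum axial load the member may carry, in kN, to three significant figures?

14.6 kN

A = 75.43 mm².
P_max = σ_allow · A = 194 · 75.43 = 14630 N = 14.63 kN.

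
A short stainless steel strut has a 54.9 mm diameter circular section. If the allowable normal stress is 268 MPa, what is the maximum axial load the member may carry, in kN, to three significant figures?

A = 2367 mm².
P_max = σ_allow · A = 268 · 2367 = 634400 N = 634.4 kN.

634 kN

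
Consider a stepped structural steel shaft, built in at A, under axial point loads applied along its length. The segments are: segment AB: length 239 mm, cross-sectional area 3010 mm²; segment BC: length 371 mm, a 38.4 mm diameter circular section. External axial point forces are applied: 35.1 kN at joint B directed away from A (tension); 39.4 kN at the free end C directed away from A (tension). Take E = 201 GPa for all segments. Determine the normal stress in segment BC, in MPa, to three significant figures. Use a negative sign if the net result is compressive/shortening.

Internal axial forces (sectioning from the free end, tension +): N_BC = 39.4 kN, N_AB = 74.5 kN.
A_BC = 1158 mm².
σ_BC = N_BC/A_BC = 39400/1158 = 34.02 MPa.

34.0 MPa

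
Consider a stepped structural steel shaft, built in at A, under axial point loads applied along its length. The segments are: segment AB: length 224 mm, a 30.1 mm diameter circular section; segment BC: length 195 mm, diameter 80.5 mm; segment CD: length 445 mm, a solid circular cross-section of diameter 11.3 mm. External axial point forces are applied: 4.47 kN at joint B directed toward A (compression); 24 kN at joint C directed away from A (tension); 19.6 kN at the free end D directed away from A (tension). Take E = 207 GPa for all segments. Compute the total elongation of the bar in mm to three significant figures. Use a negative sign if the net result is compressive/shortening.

0.488 mm

Internal axial forces (sectioning from the free end, tension +): N_CD = 19.6 kN, N_BC = 43.6 kN, N_AB = 39.13 kN.
A_AB = 711.6 mm².
A_BC = 5090 mm².
A_CD = 100.3 mm².
δ_AB = 39130·224/(711.6·207000) = 0.05951 mm
δ_BC = 43600·195/(5090·207000) = 0.00807 mm
δ_CD = 19600·445/(100.3·207000) = 0.4201 mm
δ = Σδ_i = 0.4877 mm.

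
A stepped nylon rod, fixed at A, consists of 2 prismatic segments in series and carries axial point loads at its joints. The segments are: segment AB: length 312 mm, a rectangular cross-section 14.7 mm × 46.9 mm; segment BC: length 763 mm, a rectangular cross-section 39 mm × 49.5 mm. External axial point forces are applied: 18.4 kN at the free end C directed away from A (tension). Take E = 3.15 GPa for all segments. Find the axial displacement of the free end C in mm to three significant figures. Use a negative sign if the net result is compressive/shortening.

4.95 mm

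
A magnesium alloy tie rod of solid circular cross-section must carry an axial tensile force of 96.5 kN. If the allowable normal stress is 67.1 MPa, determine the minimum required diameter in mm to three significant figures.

Required area A ≥ P/σ_allow = 96500/67.1 = 1438 mm².
For a solid circular section, d ≥ √(4A/π) = 42.79 mm.

42.8 mm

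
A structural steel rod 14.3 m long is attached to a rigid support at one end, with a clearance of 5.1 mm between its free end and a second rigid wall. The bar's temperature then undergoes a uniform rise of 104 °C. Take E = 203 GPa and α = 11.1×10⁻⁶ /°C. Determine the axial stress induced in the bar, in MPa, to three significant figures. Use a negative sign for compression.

Free thermal expansion αLΔT = 11.1e-6 · 14300 · 104 = 16.51 mm.
The walls engage after the gap closes; constrained expansion = 16.51 − 5.1 = 11.41 mm.
The walls impose strain ε = −(11.41)/14300 = -7.9776e-04; σ = Eε = 203000 · -7.9776e-04 = -161.9 MPa.

-162 MPa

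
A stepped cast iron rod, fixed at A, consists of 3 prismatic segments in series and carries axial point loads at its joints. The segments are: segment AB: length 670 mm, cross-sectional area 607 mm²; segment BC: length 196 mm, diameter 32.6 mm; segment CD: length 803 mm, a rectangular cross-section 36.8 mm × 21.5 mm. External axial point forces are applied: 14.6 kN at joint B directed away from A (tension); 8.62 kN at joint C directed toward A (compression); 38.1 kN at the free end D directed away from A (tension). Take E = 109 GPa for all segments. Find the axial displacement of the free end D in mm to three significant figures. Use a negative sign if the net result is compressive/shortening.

Internal axial forces (sectioning from the free end, tension +): N_CD = 38.1 kN, N_BC = 29.48 kN, N_AB = 44.08 kN.
A_BC = 834.7 mm².
A_CD = 791.2 mm².
δ_AB = 44080·670/(607·109000) = 0.4464 mm
δ_BC = 29480·196/(834.7·109000) = 0.06351 mm
δ_CD = 38100·803/(791.2·109000) = 0.3548 mm
δ = Σδ_i = 0.8646 mm.

0.865 mm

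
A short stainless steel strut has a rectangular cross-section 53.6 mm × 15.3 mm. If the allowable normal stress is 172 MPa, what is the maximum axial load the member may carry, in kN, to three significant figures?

141 kN

A = 820.1 mm².
P_max = σ_allow · A = 172 · 820.1 = 141100 N = 141.1 kN.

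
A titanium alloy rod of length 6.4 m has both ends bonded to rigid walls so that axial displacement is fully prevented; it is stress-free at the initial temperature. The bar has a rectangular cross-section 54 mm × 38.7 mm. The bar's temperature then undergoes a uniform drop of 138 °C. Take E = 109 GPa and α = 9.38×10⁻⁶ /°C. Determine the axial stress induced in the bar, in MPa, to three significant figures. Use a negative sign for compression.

141 MPa

Free thermal expansion αLΔT = 9.38e-6 · 6400 · -138 = -8.284 mm.
The walls impose strain ε = −(-8.284)/6400 = 1.2944e-03; σ = Eε = 109000 · 1.2944e-03 = 141.1 MPa.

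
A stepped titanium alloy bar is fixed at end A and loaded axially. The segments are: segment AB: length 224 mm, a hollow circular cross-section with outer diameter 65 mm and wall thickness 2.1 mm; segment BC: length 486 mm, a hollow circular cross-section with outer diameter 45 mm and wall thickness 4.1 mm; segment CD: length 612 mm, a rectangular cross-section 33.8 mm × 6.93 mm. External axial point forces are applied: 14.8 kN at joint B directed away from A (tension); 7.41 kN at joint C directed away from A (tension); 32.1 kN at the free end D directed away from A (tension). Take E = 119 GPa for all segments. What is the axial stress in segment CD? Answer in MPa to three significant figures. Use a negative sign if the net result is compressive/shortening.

137 MPa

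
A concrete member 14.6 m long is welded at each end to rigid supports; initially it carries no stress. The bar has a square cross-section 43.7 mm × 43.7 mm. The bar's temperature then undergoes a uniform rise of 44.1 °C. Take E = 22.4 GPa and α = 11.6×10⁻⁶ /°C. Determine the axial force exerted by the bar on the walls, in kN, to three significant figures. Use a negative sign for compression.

-21.9 kN

Free thermal expansion αLΔT = 11.6e-6 · 14600 · 44.1 = 7.469 mm.
The walls impose strain ε = −(7.469)/14600 = -5.1156e-04; σ = Eε = 22400 · -5.1156e-04 = -11.46 MPa.
Wall reaction R = σ·A = -11.46·1910 = -21880 N = -21.88 kN.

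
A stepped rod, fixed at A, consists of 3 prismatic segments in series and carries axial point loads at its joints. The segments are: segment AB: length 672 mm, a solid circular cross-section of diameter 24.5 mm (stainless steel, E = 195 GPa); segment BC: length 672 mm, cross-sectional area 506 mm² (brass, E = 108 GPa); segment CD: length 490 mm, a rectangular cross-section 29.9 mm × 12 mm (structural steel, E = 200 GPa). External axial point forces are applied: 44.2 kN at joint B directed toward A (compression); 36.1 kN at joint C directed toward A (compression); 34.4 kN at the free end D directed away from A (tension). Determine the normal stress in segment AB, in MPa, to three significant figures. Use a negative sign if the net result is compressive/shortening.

Internal axial forces (sectioning from the free end, tension +): N_CD = 34.4 kN, N_BC = -1.7 kN, N_AB = -45.9 kN.
A_AB = 471.4 mm².
σ_AB = N_AB/A_AB = -45900/471.4 = -97.36 MPa.

-97.4 MPa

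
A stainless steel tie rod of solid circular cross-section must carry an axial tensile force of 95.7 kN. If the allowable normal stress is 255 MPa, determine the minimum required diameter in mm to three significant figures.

21.9 mm

Required area A ≥ P/σ_allow = 95700/255 = 375.3 mm².
For a solid circular section, d ≥ √(4A/π) = 21.86 mm.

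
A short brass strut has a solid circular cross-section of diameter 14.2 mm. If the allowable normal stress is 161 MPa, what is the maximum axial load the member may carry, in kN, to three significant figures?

25.5 kN

A = 158.4 mm².
P_max = σ_allow · A = 161 · 158.4 = 25500 N = 25.5 kN.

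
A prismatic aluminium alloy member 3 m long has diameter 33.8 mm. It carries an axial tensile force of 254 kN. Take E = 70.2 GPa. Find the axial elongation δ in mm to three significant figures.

A = 897.3 mm².
δ_mech = NL/(AE) = 254000·3000/(897.3·70200) = 12.1 mm.

12.1 mm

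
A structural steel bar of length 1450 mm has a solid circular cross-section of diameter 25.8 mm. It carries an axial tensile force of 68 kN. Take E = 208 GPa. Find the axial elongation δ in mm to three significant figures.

0.907 mm

A = 522.8 mm².
δ_mech = NL/(AE) = 68000·1450/(522.8·208000) = 0.9067 mm.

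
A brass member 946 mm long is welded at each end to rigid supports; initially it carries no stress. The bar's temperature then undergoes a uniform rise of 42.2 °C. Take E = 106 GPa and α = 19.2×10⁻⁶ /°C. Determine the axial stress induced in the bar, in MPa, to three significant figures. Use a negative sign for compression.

-85.9 MPa

Free thermal expansion αLΔT = 19.2e-6 · 946 · 42.2 = 0.7665 mm.
The walls impose strain ε = −(0.7665)/946 = -8.1024e-04; σ = Eε = 106000 · -8.1024e-04 = -85.89 MPa.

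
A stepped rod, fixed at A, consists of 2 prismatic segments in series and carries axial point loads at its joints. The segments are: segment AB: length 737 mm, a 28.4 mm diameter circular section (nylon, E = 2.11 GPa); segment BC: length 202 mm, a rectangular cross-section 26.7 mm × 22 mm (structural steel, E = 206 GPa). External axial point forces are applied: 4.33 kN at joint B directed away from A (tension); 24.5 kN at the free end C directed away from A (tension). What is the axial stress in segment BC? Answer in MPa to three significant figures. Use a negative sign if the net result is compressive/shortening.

41.7 MPa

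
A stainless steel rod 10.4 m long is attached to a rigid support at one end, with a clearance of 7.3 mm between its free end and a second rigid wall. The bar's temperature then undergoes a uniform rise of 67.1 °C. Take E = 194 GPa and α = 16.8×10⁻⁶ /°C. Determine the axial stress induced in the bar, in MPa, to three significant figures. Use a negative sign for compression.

Free thermal expansion αLΔT = 16.8e-6 · 10400 · 67.1 = 11.72 mm.
The walls engage after the gap closes; constrained expansion = 11.72 − 7.3 = 4.424 mm.
The walls impose strain ε = −(4.424)/10400 = -4.2536e-04; σ = Eε = 194000 · -4.2536e-04 = -82.52 MPa.

-82.5 MPa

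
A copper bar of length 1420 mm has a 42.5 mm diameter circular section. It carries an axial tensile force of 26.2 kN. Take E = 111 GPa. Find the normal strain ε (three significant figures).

A = 1419 mm².
σ = N/A = 18.47 MPa; ε = σ/E = 18.47/111000 = 1.664e-04.

1.66e-04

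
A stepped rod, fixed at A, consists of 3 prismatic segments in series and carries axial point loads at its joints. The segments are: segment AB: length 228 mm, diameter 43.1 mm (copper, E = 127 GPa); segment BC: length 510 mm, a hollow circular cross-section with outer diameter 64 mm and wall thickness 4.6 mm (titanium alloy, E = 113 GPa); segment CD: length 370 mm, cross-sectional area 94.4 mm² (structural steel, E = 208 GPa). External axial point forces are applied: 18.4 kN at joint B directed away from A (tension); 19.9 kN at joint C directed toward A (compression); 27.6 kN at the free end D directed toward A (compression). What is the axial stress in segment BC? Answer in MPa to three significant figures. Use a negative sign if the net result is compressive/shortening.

-55.3 MPa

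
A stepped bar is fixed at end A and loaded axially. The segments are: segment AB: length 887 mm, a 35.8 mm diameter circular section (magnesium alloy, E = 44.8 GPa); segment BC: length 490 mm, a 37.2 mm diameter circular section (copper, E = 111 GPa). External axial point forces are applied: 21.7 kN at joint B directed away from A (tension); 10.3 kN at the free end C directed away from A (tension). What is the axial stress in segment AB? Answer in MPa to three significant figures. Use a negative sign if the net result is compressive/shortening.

Internal axial forces (sectioning from the free end, tension +): N_BC = 10.3 kN, N_AB = 32 kN.
A_AB = 1007 mm².
σ_AB = N_AB/A_AB = 32000/1007 = 31.79 MPa.

31.8 MPa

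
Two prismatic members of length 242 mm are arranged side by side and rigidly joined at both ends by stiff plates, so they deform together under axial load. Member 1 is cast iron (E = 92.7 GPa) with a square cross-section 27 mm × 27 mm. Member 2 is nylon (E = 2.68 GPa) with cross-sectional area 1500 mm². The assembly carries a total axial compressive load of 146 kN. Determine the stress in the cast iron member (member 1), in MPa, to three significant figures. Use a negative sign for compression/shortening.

-189 MPa

A_1 = 729 mm².
Equal strain + equilibrium ⇒ each member carries load in proportion to AE: A₁E₁ = 67580000 N, A₂E₂ = 4020000 N, ΣAE = 71600000 N.
σ₁ = P·E₁/ΣAE = -146000·92700/71600000 = -189 MPa.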